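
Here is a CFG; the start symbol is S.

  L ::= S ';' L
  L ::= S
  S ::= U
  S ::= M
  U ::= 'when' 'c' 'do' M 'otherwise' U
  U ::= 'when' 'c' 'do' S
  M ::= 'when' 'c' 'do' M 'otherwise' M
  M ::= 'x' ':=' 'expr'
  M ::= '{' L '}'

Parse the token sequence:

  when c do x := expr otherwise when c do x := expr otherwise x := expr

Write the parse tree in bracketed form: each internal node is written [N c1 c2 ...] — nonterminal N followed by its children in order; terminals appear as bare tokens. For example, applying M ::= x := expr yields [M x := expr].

S
M
when c do M otherwise M
when c do x := expr otherwise M
when c do x := expr otherwise when c do M otherwise M
when c do x := expr otherwise when c do x := expr otherwise M
when c do x := expr otherwise when c do x := expr otherwise x := expr

[S [M when c do [M x := expr] otherwise [M when c do [M x := expr] otherwise [M x := expr]]]]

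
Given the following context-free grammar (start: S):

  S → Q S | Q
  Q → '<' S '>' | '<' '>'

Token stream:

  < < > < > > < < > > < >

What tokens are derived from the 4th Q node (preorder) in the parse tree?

[S [Q < [S [Q < >] [S [Q < >]]] >] [S [Q < [S [Q < >]] >] [S [Q < >]]]]

< < > >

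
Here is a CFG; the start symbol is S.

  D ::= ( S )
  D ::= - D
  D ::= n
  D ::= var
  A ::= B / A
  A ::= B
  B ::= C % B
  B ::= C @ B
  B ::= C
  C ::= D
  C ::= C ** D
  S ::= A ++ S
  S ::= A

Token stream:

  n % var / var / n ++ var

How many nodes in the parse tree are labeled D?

[S [A [B [C [D n]] % [B [C [D var]]]] / [A [B [C [D var]]] / [A [B [C [D n]]]]]] ++ [S [A [B [C [D var]]]]]]

5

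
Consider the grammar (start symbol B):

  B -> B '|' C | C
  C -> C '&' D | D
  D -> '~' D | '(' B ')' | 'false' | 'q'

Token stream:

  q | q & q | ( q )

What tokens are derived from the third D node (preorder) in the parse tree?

q

[B [B [B [C [D q]]] | [C [C [D q]] & [D q]]] | [C [D ( [B [C [D q]]] )]]]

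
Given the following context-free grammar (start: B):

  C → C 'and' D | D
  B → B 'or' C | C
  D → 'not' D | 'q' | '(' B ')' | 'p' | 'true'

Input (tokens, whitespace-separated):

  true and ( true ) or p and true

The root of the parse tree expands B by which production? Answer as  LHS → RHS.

B → B 'or' C

[B [B [C [C [D true]] and [D ( [B [C [D true]]] )]]] or [C [C [D p]] and [D true]]]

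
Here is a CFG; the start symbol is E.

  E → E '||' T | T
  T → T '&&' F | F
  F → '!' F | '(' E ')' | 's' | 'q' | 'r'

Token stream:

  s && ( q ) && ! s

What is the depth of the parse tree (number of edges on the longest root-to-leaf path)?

7

[E [T [T [T [F s]] && [F ( [E [T [F q]]] )]] && [F ! [F s]]]]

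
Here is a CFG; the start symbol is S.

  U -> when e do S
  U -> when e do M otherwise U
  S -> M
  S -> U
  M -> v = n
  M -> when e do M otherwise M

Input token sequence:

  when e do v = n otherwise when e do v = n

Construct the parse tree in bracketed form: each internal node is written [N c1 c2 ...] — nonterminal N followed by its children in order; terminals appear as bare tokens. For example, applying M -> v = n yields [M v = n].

S
U
when e do M otherwise U
when e do v = n otherwise U
when e do v = n otherwise when e do S
when e do v = n otherwise when e do M
when e do v = n otherwise when e do v = n

[S [U when e do [M v = n] otherwise [U when e do [S [M v = n]]]]]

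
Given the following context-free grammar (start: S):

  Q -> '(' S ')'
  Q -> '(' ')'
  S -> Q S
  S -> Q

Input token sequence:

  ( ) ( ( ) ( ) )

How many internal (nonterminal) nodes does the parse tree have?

8

[S [Q ( )] [S [Q ( [S [Q ( )] [S [Q ( )]]] )]]]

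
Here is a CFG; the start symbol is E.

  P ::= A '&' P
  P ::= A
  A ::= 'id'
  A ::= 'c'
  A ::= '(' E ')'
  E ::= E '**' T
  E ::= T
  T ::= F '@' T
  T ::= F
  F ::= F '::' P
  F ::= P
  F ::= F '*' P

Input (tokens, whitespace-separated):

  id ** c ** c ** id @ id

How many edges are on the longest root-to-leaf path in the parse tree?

[E [E [E [E [T [F [P [A id]]]]] ** [T [F [P [A c]]]]] ** [T [F [P [A c]]]]] ** [T [F [P [A id]]] @ [T [F [P [A id]]]]]]

8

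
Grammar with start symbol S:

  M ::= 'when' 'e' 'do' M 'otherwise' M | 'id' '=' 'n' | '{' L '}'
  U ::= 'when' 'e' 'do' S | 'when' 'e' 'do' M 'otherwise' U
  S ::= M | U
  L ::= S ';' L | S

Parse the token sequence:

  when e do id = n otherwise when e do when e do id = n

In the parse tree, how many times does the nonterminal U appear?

[S [U when e do [M id = n] otherwise [U when e do [S [U when e do [S [M id = n]]]]]]]

3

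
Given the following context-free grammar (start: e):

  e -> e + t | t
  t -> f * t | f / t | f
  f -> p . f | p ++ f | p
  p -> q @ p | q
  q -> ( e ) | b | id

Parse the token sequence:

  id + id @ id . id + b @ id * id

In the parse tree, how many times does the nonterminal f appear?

[e [e [e [t [f [p [q id]]]]] + [t [f [p [q id] @ [p [q id]]] . [f [p [q id]]]]]] + [t [f [p [q b] @ [p [q id]]]] * [t [f [p [q id]]]]]]

5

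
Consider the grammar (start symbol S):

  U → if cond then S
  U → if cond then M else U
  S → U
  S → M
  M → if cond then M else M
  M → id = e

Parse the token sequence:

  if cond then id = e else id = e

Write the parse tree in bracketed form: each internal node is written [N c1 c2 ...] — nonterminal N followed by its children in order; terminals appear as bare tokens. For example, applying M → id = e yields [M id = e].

[S [M if cond then [M id = e] else [M id = e]]]

S
M
if cond then M else M
if cond then id = e else M
if cond then id = e else id = e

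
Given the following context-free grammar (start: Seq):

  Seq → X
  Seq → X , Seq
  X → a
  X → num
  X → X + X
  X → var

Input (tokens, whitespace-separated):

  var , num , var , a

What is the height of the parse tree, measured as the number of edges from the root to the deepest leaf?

[Seq [X var] , [Seq [X num] , [Seq [X var] , [Seq [X a]]]]]

5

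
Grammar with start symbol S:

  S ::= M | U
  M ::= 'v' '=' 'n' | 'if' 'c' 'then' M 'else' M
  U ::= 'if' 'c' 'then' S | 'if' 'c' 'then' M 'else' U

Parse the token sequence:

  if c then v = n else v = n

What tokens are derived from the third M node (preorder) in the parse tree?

[S [M if c then [M v = n] else [M v = n]]]

v = n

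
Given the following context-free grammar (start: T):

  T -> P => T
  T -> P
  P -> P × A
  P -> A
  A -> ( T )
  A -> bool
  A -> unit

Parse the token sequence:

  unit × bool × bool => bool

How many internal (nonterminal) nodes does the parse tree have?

[T [P [P [P [A unit]] × [A bool]] × [A bool]] => [T [P [A bool]]]]

10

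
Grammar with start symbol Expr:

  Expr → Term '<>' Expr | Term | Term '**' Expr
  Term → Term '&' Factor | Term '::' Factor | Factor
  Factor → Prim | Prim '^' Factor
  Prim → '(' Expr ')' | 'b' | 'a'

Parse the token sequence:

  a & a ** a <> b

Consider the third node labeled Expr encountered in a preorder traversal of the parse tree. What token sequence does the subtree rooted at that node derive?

b

[Expr [Term [Term [Factor [Prim a]]] & [Factor [Prim a]]] ** [Expr [Term [Factor [Prim a]]] <> [Expr [Term [Factor [Prim b]]]]]]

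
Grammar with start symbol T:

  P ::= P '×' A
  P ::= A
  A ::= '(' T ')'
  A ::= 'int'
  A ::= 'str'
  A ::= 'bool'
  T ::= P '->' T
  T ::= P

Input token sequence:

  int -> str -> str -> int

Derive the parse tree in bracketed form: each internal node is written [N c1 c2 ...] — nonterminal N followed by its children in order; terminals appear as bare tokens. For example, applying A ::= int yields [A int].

[T [P [A int]] -> [T [P [A str]] -> [T [P [A str]] -> [T [P [A int]]]]]]

T
P -> T
A -> T
int -> T
int -> P -> T
int -> A -> T
int -> str -> T
int -> str -> P -> T
int -> str -> A -> T
int -> str -> str -> T
int -> str -> str -> P
int -> str -> str -> A
int -> str -> str -> int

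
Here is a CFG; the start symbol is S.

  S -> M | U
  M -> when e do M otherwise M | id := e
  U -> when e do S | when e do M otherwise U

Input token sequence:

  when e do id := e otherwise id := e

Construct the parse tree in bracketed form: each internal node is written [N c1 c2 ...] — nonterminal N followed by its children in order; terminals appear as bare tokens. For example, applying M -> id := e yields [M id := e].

S
M
when e do M otherwise M
when e do id := e otherwise M
when e do id := e otherwise id := e

[S [M when e do [M id := e] otherwise [M id := e]]]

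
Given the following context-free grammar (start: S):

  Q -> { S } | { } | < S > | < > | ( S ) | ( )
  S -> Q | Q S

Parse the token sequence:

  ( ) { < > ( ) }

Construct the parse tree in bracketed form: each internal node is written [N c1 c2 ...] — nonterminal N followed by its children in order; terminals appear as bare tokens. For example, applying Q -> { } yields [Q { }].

S
Q S
( ) S
( ) Q
( ) { S }
( ) { Q S }
( ) { < > S }
( ) { < > Q }
( ) { < > ( ) }

[S [Q ( )] [S [Q { [S [Q < >] [S [Q ( )]]] }]]]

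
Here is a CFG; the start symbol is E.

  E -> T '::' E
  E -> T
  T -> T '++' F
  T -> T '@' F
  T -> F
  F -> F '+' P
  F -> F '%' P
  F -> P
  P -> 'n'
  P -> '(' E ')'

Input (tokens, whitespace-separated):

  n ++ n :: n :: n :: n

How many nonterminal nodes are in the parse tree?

19

[E [T [T [F [P n]]] ++ [F [P n]]] :: [E [T [F [P n]]] :: [E [T [F [P n]]] :: [E [T [F [P n]]]]]]]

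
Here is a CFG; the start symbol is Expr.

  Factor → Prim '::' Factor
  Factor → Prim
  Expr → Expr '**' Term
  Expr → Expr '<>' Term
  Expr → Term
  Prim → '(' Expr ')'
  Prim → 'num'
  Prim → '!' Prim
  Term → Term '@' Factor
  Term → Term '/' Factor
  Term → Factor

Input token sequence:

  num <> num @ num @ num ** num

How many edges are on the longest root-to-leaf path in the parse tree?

7

[Expr [Expr [Expr [Term [Factor [Prim num]]]] <> [Term [Term [Term [Factor [Prim num]]] @ [Factor [Prim num]]] @ [Factor [Prim num]]]] ** [Term [Factor [Prim num]]]]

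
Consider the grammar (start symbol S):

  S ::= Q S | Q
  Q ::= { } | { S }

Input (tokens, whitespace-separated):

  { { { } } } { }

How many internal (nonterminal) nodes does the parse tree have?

[S [Q { [S [Q { [S [Q { }]] }]] }] [S [Q { }]]]

8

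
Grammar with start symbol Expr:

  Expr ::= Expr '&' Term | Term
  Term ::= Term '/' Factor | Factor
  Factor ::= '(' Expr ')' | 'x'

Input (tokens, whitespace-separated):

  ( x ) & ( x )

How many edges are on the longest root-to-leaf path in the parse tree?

7

[Expr [Expr [Term [Factor ( [Expr [Term [Factor x]]] )]]] & [Term [Factor ( [Expr [Term [Factor x]]] )]]]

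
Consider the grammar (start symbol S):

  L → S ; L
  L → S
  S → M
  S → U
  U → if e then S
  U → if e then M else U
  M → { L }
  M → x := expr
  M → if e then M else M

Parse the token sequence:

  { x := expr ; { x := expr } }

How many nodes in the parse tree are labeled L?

[S [M { [L [S [M x := expr]] ; [L [S [M { [L [S [M x := expr]]] }]]]] }]]

3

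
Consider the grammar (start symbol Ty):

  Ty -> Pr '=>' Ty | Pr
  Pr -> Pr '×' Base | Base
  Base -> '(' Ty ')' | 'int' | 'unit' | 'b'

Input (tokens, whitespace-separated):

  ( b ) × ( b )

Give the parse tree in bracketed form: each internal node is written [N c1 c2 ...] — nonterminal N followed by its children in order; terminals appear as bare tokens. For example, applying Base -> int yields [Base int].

[Ty [Pr [Pr [Base ( [Ty [Pr [Base b]]] )]] × [Base ( [Ty [Pr [Base b]]] )]]]

Ty
Pr
Pr × Base
Base × Base
( Ty ) × Base
( Pr ) × Base
( Base ) × Base
( b ) × Base
( b ) × ( Ty )
( b ) × ( Pr )
( b ) × ( Base )
( b ) × ( b )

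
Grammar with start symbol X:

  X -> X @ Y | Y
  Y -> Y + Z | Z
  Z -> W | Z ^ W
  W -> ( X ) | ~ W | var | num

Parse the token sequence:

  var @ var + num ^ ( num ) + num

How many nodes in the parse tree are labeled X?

3

[X [X [Y [Z [W var]]]] @ [Y [Y [Y [Z [W var]]] + [Z [Z [W num]] ^ [W ( [X [Y [Z [W num]]]] )]]] + [Z [W num]]]]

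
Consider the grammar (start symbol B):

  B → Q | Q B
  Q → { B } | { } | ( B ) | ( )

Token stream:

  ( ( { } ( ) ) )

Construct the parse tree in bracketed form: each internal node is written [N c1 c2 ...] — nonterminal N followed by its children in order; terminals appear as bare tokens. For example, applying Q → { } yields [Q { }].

B
Q
( B )
( Q )
( ( B ) )
( ( Q B ) )
( ( { } B ) )
( ( { } Q ) )
( ( { } ( ) ) )

[B [Q ( [B [Q ( [B [Q { }] [B [Q ( )]]] )]] )]]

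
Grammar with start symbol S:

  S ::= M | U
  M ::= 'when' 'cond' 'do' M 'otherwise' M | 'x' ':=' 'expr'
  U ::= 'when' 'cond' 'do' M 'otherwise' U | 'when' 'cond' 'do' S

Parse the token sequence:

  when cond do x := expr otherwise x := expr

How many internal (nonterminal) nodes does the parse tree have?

[S [M when cond do [M x := expr] otherwise [M x := expr]]]

4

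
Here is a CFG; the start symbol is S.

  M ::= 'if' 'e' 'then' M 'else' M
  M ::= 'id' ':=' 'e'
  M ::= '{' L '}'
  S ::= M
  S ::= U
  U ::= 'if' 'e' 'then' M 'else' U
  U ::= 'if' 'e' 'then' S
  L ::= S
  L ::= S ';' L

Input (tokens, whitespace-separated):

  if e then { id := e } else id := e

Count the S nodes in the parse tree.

[S [M if e then [M { [L [S [M id := e]]] }] else [M id := e]]]

2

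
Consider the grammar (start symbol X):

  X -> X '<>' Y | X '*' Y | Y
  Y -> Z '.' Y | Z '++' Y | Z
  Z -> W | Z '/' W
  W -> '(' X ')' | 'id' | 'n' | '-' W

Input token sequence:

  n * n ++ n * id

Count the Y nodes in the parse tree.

4

[X [X [X [Y [Z [W n]]]] * [Y [Z [W n]] ++ [Y [Z [W n]]]]] * [Y [Z [W id]]]]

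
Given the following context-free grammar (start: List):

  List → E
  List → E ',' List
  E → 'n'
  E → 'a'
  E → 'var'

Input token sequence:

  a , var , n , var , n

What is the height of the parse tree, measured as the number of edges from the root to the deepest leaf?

[List [E a] , [List [E var] , [List [E n] , [List [E var] , [List [E n]]]]]]

6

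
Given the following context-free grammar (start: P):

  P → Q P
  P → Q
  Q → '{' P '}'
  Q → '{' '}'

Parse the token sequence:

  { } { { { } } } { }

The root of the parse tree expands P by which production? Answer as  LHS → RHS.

[P [Q { }] [P [Q { [P [Q { [P [Q { }]] }]] }] [P [Q { }]]]]

P → Q P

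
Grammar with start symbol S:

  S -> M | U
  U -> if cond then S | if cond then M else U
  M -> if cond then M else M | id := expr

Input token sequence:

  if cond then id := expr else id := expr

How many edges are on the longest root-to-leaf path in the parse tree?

3

[S [M if cond then [M id := expr] else [M id := expr]]]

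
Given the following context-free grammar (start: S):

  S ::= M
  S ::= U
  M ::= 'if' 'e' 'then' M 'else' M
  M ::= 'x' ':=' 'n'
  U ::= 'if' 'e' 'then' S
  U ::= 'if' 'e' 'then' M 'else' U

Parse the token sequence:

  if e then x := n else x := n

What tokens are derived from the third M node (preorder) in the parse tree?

[S [M if e then [M x := n] else [M x := n]]]

x := n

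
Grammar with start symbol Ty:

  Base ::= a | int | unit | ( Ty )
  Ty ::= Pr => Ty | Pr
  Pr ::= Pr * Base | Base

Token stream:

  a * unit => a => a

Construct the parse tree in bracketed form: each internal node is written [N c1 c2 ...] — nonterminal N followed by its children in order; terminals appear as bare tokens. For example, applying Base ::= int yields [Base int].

Ty
Pr => Ty
Pr * Base => Ty
Base * Base => Ty
a * Base => Ty
a * unit => Ty
a * unit => Pr => Ty
a * unit => Base => Ty
a * unit => a => Ty
a * unit => a => Pr
a * unit => a => Base
a * unit => a => a

[Ty [Pr [Pr [Base a]] * [Base unit]] => [Ty [Pr [Base a]] => [Ty [Pr [Base a]]]]]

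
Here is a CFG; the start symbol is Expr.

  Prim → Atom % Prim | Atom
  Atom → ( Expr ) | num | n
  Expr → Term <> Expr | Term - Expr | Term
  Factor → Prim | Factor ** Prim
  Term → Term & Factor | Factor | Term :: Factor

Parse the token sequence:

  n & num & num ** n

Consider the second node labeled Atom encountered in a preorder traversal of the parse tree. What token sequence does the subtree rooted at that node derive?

[Expr [Term [Term [Term [Factor [Prim [Atom n]]]] & [Factor [Prim [Atom num]]]] & [Factor [Factor [Prim [Atom num]]] ** [Prim [Atom n]]]]]

num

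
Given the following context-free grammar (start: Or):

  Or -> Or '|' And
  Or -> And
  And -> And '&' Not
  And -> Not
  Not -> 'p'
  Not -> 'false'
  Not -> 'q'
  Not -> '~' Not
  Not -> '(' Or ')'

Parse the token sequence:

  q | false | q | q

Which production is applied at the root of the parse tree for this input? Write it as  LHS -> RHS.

Or -> Or '|' And

[Or [Or [Or [Or [And [Not q]]] | [And [Not false]]] | [And [Not q]]] | [And [Not q]]]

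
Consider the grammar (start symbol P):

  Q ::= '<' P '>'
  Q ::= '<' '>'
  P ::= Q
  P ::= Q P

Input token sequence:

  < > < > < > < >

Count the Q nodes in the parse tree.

4

[P [Q < >] [P [Q < >] [P [Q < >] [P [Q < >]]]]]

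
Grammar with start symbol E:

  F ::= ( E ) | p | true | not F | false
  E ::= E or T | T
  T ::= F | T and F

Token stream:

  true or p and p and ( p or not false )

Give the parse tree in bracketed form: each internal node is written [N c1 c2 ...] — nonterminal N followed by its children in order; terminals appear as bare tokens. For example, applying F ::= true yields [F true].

[E [E [T [F true]]] or [T [T [T [F p]] and [F p]] and [F ( [E [E [T [F p]]] or [T [F not [F false]]]] )]]]

E
E or T
T or T
F or T
true or T
true or T and F
true or T and F and F
true or F and F and F
true or p and F and F
true or p and p and F
true or p and p and ( E )
true or p and p and ( E or T )
true or p and p and ( T or T )
true or p and p and ( F or T )
true or p and p and ( p or T )
true or p and p and ( p or F )
true or p and p and ( p or not F )
true or p and p and ( p or not false )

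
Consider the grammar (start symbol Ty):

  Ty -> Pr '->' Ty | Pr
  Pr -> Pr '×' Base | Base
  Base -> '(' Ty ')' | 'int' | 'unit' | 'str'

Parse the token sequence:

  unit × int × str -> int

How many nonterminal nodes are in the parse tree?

[Ty [Pr [Pr [Pr [Base unit]] × [Base int]] × [Base str]] -> [Ty [Pr [Base int]]]]

10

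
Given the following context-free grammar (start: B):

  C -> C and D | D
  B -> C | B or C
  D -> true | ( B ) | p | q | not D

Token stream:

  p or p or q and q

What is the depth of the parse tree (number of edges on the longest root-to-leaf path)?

5

[B [B [B [C [D p]]] or [C [D p]]] or [C [C [D q]] and [D q]]]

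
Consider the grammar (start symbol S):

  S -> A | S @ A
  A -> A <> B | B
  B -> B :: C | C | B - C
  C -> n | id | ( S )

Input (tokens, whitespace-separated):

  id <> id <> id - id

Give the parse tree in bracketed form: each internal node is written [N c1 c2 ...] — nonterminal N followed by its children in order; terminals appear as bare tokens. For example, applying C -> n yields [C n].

S
A
A <> B
A <> B <> B
B <> B <> B
C <> B <> B
id <> B <> B
id <> C <> B
id <> id <> B
id <> id <> B - C
id <> id <> C - C
id <> id <> id - C
id <> id <> id - id

[S [A [A [A [B [C id]]] <> [B [C id]]] <> [B [B [C id]] - [C id]]]]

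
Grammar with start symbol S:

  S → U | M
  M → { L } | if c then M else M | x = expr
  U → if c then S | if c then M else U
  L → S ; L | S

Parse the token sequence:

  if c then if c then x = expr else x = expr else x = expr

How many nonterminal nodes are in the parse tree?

[S [M if c then [M if c then [M x = expr] else [M x = expr]] else [M x = expr]]]

6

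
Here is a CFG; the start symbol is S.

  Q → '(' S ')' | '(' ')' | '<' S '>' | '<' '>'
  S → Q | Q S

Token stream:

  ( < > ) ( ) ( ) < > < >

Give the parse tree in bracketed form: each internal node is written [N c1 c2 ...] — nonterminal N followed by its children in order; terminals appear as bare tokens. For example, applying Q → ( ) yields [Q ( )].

S
Q S
( S ) S
( Q ) S
( < > ) S
( < > ) Q S
( < > ) ( ) S
( < > ) ( ) Q S
( < > ) ( ) ( ) S
( < > ) ( ) ( ) Q S
( < > ) ( ) ( ) < > S
( < > ) ( ) ( ) < > Q
( < > ) ( ) ( ) < > < >

[S [Q ( [S [Q < >]] )] [S [Q ( )] [S [Q ( )] [S [Q < >] [S [Q < >]]]]]]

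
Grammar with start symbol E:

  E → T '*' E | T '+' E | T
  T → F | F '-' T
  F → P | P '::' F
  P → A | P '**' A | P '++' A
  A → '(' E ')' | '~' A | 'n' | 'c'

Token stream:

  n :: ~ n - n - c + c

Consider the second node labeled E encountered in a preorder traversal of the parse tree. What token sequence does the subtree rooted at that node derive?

c

[E [T [F [P [A n]] :: [F [P [A ~ [A n]]]]] - [T [F [P [A n]]] - [T [F [P [A c]]]]]] + [E [T [F [P [A c]]]]]]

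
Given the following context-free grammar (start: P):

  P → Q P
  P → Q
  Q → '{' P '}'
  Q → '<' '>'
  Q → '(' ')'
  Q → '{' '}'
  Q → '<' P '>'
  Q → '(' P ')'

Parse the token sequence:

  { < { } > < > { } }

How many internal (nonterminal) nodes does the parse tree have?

[P [Q { [P [Q < [P [Q { }]] >] [P [Q < >] [P [Q { }]]]] }]]

10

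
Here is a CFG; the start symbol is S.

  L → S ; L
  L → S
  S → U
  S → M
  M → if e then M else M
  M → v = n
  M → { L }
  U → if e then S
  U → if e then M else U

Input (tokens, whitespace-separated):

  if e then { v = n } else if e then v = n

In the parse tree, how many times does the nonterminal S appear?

[S [U if e then [M { [L [S [M v = n]]] }] else [U if e then [S [M v = n]]]]]

3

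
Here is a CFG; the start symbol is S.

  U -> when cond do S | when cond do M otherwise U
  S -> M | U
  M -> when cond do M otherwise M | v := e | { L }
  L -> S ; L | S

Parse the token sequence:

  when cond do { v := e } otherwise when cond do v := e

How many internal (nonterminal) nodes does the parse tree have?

9

[S [U when cond do [M { [L [S [M v := e]]] }] otherwise [U when cond do [S [M v := e]]]]]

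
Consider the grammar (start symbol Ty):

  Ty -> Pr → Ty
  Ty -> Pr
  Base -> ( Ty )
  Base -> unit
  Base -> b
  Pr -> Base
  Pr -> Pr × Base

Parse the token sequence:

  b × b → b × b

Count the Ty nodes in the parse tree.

[Ty [Pr [Pr [Base b]] × [Base b]] → [Ty [Pr [Pr [Base b]] × [Base b]]]]

2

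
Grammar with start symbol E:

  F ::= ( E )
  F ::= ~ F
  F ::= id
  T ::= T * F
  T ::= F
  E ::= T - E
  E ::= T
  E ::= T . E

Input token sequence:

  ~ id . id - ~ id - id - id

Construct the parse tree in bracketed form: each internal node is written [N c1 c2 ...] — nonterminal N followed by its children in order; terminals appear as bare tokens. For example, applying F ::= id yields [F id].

E
T . E
F . E
~ F . E
~ id . E
~ id . T - E
~ id . F - E
~ id . id - E
~ id . id - T - E
~ id . id - F - E
~ id . id - ~ F - E
~ id . id - ~ id - E
~ id . id - ~ id - T - E
~ id . id - ~ id - F - E
~ id . id - ~ id - id - E
~ id . id - ~ id - id - T
~ id . id - ~ id - id - F
~ id . id - ~ id - id - id

[E [T [F ~ [F id]]] . [E [T [F id]] - [E [T [F ~ [F id]]] - [E [T [F id]] - [E [T [F id]]]]]]]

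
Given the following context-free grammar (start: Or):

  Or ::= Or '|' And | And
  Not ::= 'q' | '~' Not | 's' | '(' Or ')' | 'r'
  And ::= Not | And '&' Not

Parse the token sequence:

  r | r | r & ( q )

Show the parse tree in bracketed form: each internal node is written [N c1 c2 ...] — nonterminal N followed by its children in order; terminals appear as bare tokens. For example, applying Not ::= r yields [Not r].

[Or [Or [Or [And [Not r]]] | [And [Not r]]] | [And [And [Not r]] & [Not ( [Or [And [Not q]]] )]]]

Or
Or | And
Or | And | And
And | And | And
Not | And | And
r | And | And
r | Not | And
r | r | And
r | r | And & Not
r | r | Not & Not
r | r | r & Not
r | r | r & ( Or )
r | r | r & ( And )
r | r | r & ( Not )
r | r | r & ( q )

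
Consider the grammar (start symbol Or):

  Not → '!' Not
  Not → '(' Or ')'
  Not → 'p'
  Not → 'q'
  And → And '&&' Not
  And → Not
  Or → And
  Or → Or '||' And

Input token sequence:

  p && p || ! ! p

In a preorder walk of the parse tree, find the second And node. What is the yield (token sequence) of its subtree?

p

[Or [Or [And [And [Not p]] && [Not p]]] || [And [Not ! [Not ! [Not p]]]]]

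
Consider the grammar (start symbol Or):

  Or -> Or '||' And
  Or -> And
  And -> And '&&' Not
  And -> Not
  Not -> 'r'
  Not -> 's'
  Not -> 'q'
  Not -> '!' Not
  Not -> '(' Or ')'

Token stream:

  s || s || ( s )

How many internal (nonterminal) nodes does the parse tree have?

12

[Or [Or [Or [And [Not s]]] || [And [Not s]]] || [And [Not ( [Or [And [Not s]]] )]]]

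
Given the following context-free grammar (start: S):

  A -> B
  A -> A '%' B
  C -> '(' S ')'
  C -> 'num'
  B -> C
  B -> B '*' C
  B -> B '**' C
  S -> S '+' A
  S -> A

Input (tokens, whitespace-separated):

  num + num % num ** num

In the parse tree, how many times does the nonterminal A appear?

3

[S [S [A [B [C num]]]] + [A [A [B [C num]]] % [B [B [C num]] ** [C num]]]]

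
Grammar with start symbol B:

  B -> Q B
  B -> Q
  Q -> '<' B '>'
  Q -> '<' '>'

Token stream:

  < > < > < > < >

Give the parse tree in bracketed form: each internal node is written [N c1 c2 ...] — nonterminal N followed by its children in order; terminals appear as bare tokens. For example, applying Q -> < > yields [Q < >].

B
Q B
< > B
< > Q B
< > < > B
< > < > Q B
< > < > < > B
< > < > < > Q
< > < > < > < >

[B [Q < >] [B [Q < >] [B [Q < >] [B [Q < >]]]]]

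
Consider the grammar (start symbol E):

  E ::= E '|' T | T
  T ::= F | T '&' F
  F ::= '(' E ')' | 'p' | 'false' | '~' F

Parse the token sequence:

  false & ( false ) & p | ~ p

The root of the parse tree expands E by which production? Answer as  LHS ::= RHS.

[E [E [T [T [T [F false]] & [F ( [E [T [F false]]] )]] & [F p]]] | [T [F ~ [F p]]]]

E ::= E '|' T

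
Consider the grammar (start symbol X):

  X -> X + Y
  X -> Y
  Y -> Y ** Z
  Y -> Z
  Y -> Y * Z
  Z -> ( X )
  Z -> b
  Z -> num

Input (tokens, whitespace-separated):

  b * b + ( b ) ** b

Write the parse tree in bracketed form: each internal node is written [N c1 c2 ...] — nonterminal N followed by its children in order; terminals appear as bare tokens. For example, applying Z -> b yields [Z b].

X
X + Y
Y + Y
Y * Z + Y
Z * Z + Y
b * Z + Y
b * b + Y
b * b + Y ** Z
b * b + Z ** Z
b * b + ( X ) ** Z
b * b + ( Y ) ** Z
b * b + ( Z ) ** Z
b * b + ( b ) ** Z
b * b + ( b ) ** b

[X [X [Y [Y [Z b]] * [Z b]]] + [Y [Y [Z ( [X [Y [Z b]]] )]] ** [Z b]]]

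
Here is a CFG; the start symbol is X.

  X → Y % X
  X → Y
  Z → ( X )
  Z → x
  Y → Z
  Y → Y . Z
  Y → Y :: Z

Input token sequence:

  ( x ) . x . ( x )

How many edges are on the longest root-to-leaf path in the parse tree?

8

[X [Y [Y [Y [Z ( [X [Y [Z x]]] )]] . [Z x]] . [Z ( [X [Y [Z x]]] )]]]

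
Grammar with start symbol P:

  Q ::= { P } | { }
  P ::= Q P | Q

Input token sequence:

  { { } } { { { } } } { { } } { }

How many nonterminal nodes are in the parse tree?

16

[P [Q { [P [Q { }]] }] [P [Q { [P [Q { [P [Q { }]] }]] }] [P [Q { [P [Q { }]] }] [P [Q { }]]]]]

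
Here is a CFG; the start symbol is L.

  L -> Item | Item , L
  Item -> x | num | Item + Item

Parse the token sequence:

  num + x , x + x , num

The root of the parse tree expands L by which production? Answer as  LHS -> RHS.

[L [Item [Item num] + [Item x]] , [L [Item [Item x] + [Item x]] , [L [Item num]]]]

L -> Item , L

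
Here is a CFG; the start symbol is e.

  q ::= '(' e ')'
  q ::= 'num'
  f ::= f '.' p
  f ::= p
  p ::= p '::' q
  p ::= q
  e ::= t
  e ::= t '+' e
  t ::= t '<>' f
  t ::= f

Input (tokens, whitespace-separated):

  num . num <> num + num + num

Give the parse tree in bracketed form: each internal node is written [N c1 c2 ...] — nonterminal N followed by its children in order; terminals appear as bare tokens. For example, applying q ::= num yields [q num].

e
t + e
t <> f + e
f <> f + e
f . p <> f + e
p . p <> f + e
q . p <> f + e
num . p <> f + e
num . q <> f + e
num . num <> f + e
num . num <> p + e
num . num <> q + e
num . num <> num + e
num . num <> num + t + e
num . num <> num + f + e
num . num <> num + p + e
num . num <> num + q + e
num . num <> num + num + e
num . num <> num + num + t
num . num <> num + num + f
num . num <> num + num + p
num . num <> num + num + q
num . num <> num + num + num

[e [t [t [f [f [p [q num]]] . [p [q num]]]] <> [f [p [q num]]]] + [e [t [f [p [q num]]]] + [e [t [f [p [q num]]]]]]]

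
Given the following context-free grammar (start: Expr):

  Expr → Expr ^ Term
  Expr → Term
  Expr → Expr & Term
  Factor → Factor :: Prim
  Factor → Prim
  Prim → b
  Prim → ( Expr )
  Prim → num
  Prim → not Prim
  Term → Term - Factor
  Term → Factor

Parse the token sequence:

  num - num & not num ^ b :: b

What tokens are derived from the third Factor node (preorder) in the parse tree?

not num

[Expr [Expr [Expr [Term [Term [Factor [Prim num]]] - [Factor [Prim num]]]] & [Term [Factor [Prim not [Prim num]]]]] ^ [Term [Factor [Factor [Prim b]] :: [Prim b]]]]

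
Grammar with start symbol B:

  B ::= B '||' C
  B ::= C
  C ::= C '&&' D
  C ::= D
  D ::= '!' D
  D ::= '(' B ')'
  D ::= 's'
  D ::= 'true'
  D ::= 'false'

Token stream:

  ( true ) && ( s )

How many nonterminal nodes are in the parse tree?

[B [C [C [D ( [B [C [D true]]] )]] && [D ( [B [C [D s]]] )]]]

11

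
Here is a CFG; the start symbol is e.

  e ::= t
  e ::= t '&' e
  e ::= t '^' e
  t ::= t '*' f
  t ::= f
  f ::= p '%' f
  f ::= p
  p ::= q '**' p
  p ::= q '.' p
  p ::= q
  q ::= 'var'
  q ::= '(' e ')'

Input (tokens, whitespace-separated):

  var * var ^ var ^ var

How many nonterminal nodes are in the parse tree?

19

[e [t [t [f [p [q var]]]] * [f [p [q var]]]] ^ [e [t [f [p [q var]]]] ^ [e [t [f [p [q var]]]]]]]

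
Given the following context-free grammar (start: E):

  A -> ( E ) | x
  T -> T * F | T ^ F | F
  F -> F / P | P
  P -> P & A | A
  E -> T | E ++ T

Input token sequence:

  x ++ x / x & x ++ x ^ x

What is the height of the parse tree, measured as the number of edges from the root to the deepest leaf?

7

[E [E [E [T [F [P [A x]]]]] ++ [T [F [F [P [A x]]] / [P [P [A x]] & [A x]]]]] ++ [T [T [F [P [A x]]]] ^ [F [P [A x]]]]]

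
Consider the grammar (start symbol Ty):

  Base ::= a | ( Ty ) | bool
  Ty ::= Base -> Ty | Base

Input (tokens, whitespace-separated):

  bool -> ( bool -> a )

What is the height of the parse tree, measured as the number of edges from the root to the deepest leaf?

[Ty [Base bool] -> [Ty [Base ( [Ty [Base bool] -> [Ty [Base a]]] )]]]

6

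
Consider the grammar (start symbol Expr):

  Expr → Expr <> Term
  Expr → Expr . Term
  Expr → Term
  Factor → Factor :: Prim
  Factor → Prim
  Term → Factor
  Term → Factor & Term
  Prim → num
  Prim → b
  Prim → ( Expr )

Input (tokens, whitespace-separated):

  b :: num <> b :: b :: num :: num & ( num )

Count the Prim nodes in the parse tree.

[Expr [Expr [Term [Factor [Factor [Prim b]] :: [Prim num]]]] <> [Term [Factor [Factor [Factor [Factor [Prim b]] :: [Prim b]] :: [Prim num]] :: [Prim num]] & [Term [Factor [Prim ( [Expr [Term [Factor [Prim num]]]] )]]]]]

8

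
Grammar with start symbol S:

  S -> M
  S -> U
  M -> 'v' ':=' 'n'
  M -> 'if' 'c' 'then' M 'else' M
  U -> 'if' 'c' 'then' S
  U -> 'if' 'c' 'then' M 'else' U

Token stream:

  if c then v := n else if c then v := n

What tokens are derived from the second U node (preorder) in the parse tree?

if c then v := n

[S [U if c then [M v := n] else [U if c then [S [M v := n]]]]]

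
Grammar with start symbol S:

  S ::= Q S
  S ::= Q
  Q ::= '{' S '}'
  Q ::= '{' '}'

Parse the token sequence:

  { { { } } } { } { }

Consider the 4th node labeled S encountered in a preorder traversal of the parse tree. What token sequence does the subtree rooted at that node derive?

[S [Q { [S [Q { [S [Q { }]] }]] }] [S [Q { }] [S [Q { }]]]]

{ } { }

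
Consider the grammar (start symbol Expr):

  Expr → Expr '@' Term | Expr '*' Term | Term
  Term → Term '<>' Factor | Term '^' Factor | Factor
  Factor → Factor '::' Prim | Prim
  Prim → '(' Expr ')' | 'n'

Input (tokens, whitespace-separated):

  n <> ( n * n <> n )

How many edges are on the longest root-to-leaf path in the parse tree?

[Expr [Term [Term [Factor [Prim n]]] <> [Factor [Prim ( [Expr [Expr [Term [Factor [Prim n]]]] * [Term [Term [Factor [Prim n]]] <> [Factor [Prim n]]]] )]]]]

9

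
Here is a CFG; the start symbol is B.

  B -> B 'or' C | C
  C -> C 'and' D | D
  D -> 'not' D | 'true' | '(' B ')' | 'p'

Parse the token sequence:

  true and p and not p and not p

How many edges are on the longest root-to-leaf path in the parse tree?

6

[B [C [C [C [C [D true]] and [D p]] and [D not [D p]]] and [D not [D p]]]]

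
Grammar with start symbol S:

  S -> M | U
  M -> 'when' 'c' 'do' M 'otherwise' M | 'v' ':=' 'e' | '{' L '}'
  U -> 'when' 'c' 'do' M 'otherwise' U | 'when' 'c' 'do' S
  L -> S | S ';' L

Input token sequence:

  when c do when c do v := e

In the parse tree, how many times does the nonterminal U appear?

[S [U when c do [S [U when c do [S [M v := e]]]]]]

2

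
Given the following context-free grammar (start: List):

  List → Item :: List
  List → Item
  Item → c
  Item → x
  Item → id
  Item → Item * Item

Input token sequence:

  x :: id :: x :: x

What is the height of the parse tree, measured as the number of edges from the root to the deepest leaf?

[List [Item x] :: [List [Item id] :: [List [Item x] :: [List [Item x]]]]]

5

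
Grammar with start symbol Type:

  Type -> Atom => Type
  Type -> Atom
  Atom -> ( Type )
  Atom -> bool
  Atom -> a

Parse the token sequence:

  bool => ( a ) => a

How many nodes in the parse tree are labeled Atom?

4

[Type [Atom bool] => [Type [Atom ( [Type [Atom a]] )] => [Type [Atom a]]]]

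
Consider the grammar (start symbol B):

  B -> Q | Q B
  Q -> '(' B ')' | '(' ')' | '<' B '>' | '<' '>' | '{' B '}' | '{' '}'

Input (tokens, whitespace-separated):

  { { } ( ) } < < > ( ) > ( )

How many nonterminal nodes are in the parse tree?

[B [Q { [B [Q { }] [B [Q ( )]]] }] [B [Q < [B [Q < >] [B [Q ( )]]] >] [B [Q ( )]]]]

14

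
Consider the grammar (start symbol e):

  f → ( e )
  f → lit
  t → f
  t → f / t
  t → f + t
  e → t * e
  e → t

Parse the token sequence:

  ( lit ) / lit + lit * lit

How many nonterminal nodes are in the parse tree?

13

[e [t [f ( [e [t [f lit]]] )] / [t [f lit] + [t [f lit]]]] * [e [t [f lit]]]]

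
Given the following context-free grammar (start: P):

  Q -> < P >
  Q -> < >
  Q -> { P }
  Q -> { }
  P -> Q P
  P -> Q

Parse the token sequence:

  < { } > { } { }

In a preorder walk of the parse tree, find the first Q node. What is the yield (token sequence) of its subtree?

< { } >

[P [Q < [P [Q { }]] >] [P [Q { }] [P [Q { }]]]]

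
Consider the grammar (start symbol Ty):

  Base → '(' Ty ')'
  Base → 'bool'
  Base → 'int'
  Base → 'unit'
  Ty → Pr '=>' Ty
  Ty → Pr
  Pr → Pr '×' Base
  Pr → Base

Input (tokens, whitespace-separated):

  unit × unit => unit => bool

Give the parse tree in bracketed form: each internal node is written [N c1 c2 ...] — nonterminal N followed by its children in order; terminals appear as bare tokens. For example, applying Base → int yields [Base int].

[Ty [Pr [Pr [Base unit]] × [Base unit]] => [Ty [Pr [Base unit]] => [Ty [Pr [Base bool]]]]]

Ty
Pr => Ty
Pr × Base => Ty
Base × Base => Ty
unit × Base => Ty
unit × unit => Ty
unit × unit => Pr => Ty
unit × unit => Base => Ty
unit × unit => unit => Ty
unit × unit => unit => Pr
unit × unit => unit => Base
unit × unit => unit => bool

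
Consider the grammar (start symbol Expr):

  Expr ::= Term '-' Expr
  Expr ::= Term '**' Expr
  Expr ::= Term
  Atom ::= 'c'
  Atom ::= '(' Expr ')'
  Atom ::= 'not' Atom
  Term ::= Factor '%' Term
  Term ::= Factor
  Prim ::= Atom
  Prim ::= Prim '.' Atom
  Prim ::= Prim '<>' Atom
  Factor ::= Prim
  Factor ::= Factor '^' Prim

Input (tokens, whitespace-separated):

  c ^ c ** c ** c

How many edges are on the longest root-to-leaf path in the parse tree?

7

[Expr [Term [Factor [Factor [Prim [Atom c]]] ^ [Prim [Atom c]]]] ** [Expr [Term [Factor [Prim [Atom c]]]] ** [Expr [Term [Factor [Prim [Atom c]]]]]]]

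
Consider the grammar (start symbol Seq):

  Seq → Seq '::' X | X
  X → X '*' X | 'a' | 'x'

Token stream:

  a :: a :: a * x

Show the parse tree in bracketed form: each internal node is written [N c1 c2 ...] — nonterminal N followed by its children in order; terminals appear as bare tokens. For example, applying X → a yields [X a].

[Seq [Seq [Seq [X a]] :: [X a]] :: [X [X a] * [X x]]]

Seq
Seq :: X
Seq :: X :: X
X :: X :: X
a :: X :: X
a :: a :: X
a :: a :: X * X
a :: a :: a * X
a :: a :: a * x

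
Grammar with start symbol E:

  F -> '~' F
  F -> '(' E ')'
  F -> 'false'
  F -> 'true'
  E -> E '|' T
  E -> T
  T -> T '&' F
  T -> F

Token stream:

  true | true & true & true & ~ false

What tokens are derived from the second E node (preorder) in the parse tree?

[E [E [T [F true]]] | [T [T [T [T [F true]] & [F true]] & [F true]] & [F ~ [F false]]]]

true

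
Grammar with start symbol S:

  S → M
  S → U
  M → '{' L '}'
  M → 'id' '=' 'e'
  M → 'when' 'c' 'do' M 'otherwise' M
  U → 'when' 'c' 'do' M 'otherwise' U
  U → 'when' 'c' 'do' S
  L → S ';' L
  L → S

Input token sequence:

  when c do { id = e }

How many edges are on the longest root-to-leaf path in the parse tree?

[S [U when c do [S [M { [L [S [M id = e]]] }]]]]

7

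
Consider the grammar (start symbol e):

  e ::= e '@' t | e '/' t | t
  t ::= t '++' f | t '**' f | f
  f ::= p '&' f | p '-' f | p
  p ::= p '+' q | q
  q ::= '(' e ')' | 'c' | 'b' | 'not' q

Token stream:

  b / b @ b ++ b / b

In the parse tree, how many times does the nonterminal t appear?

[e [e [e [e [t [f [p [q b]]]]] / [t [f [p [q b]]]]] @ [t [t [f [p [q b]]]] ++ [f [p [q b]]]]] / [t [f [p [q b]]]]]

5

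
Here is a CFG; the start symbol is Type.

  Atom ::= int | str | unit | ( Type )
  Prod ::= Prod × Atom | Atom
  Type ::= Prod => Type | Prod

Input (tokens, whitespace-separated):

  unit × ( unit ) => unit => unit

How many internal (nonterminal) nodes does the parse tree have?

14

[Type [Prod [Prod [Atom unit]] × [Atom ( [Type [Prod [Atom unit]]] )]] => [Type [Prod [Atom unit]] => [Type [Prod [Atom unit]]]]]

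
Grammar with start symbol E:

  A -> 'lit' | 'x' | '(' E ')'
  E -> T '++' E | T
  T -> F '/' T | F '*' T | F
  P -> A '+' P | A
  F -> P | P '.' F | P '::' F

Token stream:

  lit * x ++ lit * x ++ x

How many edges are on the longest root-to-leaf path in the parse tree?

[E [T [F [P [A lit]]] * [T [F [P [A x]]]]] ++ [E [T [F [P [A lit]]] * [T [F [P [A x]]]]] ++ [E [T [F [P [A x]]]]]]]

7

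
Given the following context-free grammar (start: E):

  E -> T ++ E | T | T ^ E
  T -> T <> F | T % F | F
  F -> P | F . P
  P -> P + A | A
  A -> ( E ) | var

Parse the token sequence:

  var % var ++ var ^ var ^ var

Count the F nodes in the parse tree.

5

[E [T [T [F [P [A var]]]] % [F [P [A var]]]] ++ [E [T [F [P [A var]]]] ^ [E [T [F [P [A var]]]] ^ [E [T [F [P [A var]]]]]]]]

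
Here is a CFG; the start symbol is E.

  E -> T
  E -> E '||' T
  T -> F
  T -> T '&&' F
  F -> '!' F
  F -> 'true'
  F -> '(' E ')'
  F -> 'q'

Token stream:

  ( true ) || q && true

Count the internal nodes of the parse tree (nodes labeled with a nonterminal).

[E [E [T [F ( [E [T [F true]]] )]]] || [T [T [F q]] && [F true]]]

11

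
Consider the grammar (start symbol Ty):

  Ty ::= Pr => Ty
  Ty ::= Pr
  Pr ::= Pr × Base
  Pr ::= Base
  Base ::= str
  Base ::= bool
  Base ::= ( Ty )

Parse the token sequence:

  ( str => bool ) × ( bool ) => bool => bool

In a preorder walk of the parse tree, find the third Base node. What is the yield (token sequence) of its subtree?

bool

[Ty [Pr [Pr [Base ( [Ty [Pr [Base str]] => [Ty [Pr [Base bool]]]] )]] × [Base ( [Ty [Pr [Base bool]]] )]] => [Ty [Pr [Base bool]] => [Ty [Pr [Base bool]]]]]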